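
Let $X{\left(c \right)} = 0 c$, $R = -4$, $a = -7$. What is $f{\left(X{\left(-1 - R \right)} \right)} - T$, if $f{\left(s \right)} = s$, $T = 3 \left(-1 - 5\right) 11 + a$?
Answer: $205$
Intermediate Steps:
$X{\left(c \right)} = 0$
$T = -205$ ($T = 3 \left(-1 - 5\right) 11 - 7 = 3 \left(-6\right) 11 - 7 = \left(-18\right) 11 - 7 = -198 - 7 = -205$)
$f{\left(X{\left(-1 - R \right)} \right)} - T = 0 - -205 = 0 + 205 = 205$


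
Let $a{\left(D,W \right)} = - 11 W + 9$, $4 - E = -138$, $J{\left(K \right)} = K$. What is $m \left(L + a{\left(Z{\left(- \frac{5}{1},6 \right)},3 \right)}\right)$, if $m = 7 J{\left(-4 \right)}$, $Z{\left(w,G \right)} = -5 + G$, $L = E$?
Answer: $-3304$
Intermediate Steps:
$E = 142$ ($E = 4 - -138 = 4 + 138 = 142$)
$L = 142$
$m = -28$ ($m = 7 \left(-4\right) = -28$)
$a{\left(D,W \right)} = 9 - 11 W$
$m \left(L + a{\left(Z{\left(- \frac{5}{1},6 \right)},3 \right)}\right) = - 28 \left(142 + \left(9 - 33\right)\right) = - 28 \left(142 - 24\right) = \left(-28\right) 118 = -3304$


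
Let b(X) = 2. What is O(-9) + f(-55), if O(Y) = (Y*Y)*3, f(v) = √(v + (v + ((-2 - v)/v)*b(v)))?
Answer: 243 + 18*I*√1045/55 ≈ 243.0 + 10.58*I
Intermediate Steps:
f(v) = √(2*v + 2*(-2 - v)/v) (f(v) = √(v + (v + ((-2 - v)/v)*2)) = √(v + (v + 2*(-2 - v)/v)) = √(2*v + 2*(-2 - v)/v))
O(Y) = 3*Y² (O(Y) = Y²*3 = 3*Y²)
O(-9) + f(-55) = 3*(-9)² + √(-2 - 4/(-55) + 2*(-55)) = 3*81 + √(-2 - 4*(-1/55) - 110) = 243 + √(-2 + 4/55 - 110) = 243 + √(-6156/55) = 243 + 18*I*√1045/55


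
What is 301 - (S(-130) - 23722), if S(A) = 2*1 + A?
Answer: 24151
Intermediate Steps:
S(A) = 2 + A
301 - (S(-130) - 23722) = 301 - ((2 - 130) - 23722) = 301 - (-128 - 23722) = 301 - 1*(-23850) = 301 + 23850 = 24151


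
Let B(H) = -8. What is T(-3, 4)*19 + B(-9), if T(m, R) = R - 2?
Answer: 30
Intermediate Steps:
T(m, R) = -2 + R
T(-3, 4)*19 + B(-9) = (-2 + 4)*19 - 8 = 2*19 - 8 = 38 - 8 = 30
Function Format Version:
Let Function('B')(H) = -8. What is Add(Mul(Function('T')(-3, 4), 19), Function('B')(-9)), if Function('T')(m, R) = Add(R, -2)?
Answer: 30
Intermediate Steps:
Function('T')(m, R) = Add(-2, R)
Add(Mul(Function('T')(-3, 4), 19), Function('B')(-9)) = Add(Mul(Add(-2, 4), 19), -8) = Add(Mul(2, 19), -8) = Add(38, -8) = 30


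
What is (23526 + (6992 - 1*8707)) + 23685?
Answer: 45496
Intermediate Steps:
(23526 + (6992 - 1*8707)) + 23685 = (23526 + (6992 - 8707)) + 23685 = (23526 - 1715) + 23685 = 21811 + 23685 = 45496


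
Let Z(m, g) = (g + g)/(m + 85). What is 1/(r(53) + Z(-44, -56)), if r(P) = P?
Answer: 41/2061 ≈ 0.019893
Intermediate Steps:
Z(m, g) = 2*g/(85 + m) (Z(m, g) = (2*g)/(85 + m) = 2*g/(85 + m))
1/(r(53) + Z(-44, -56)) = 1/(53 + 2*(-56)/(85 - 44)) = 1/(53 + 2*(-56)/41) = 1/(53 + 2*(-56)*(1/41)) = 1/(53 - 112/41) = 1/(2061/41) = 41/2061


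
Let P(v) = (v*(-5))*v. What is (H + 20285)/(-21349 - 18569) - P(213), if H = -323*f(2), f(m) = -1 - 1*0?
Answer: 4527589051/19959 ≈ 2.2684e+5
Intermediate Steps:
f(m) = -1 (f(m) = -1 + 0 = -1)
H = 323 (H = -323*(-1) = 323)
P(v) = -5*v² (P(v) = (-5*v)*v = -5*v²)
(H + 20285)/(-21349 - 18569) - P(213) = (323 + 20285)/(-21349 - 18569) - (-5)*213² = 20608/(-39918) - (-5)*45369 = 20608*(-1/39918) - 1*(-226845) = -10304/19959 + 226845 = 4527589051/19959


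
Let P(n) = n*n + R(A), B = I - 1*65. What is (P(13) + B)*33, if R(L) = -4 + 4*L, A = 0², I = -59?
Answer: 1353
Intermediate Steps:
B = -124 (B = -59 - 1*65 = -59 - 65 = -124)
A = 0
P(n) = -4 + n² (P(n) = n*n + (-4 + 4*0) = n² + (-4 + 0) = n² - 4 = -4 + n²)
(P(13) + B)*33 = ((-4 + 13²) - 124)*33 = ((-4 + 169) - 124)*33 = (165 - 124)*33 = 41*33 = 1353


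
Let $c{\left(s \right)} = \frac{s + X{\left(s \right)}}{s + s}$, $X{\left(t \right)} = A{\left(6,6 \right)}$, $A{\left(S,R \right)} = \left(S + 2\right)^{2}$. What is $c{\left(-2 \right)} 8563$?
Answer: $- \frac{265453}{2} \approx -1.3273 \cdot 10^{5}$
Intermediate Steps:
$A{\left(S,R \right)} = \left(2 + S\right)^{2}$
$X{\left(t \right)} = 64$ ($X{\left(t \right)} = \left(2 + 6\right)^{2} = 8^{2} = 64$)
$c{\left(s \right)} = \frac{64 + s}{2 s}$ ($c{\left(s \right)} = \frac{s + 64}{s + s} = \frac{64 + s}{2 s}$)
$c{\left(-2 \right)} 8563 = \frac{64 - 2}{2 \left(-2\right)} 8563 = \frac{1}{2} \left(- \frac{1}{2}\right) 62 \cdot 8563 = \left(- \frac{31}{2}\right) 8563 = - \frac{265453}{2}$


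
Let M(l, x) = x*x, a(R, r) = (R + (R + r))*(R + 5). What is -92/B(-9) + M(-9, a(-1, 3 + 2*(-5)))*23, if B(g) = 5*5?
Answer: 745108/25 ≈ 29804.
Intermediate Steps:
a(R, r) = (5 + R)*(r + 2*R) (a(R, r) = (r + 2*R)*(5 + R) = (5 + R)*(r + 2*R))
B(g) = 25
M(l, x) = x²
-92/B(-9) + M(-9, a(-1, 3 + 2*(-5)))*23 = -92/25 + (2*(-1)² + 5*(3 + 2*(-5)) + 10*(-1) - (3 + 2*(-5)))²*23 = -92*1/25 + (2*1 + 5*(3 - 10) - 10 - (3 - 10))²*23 = -92/25 + (2 + 5*(-7) - 10 - 1*(-7))²*23 = -92/25 + (2 - 35 - 10 + 7)²*23 = -92/25 + (-36)²*23 = -92/25 + 1296*23 = -92/25 + 29808 = 745108/25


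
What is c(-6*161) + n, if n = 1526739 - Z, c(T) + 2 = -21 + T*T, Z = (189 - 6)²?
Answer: 2426383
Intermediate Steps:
Z = 33489 (Z = 183² = 33489)
c(T) = -23 + T² (c(T) = -2 + (-21 + T*T) = -2 + (-21 + T²) = -23 + T²)
n = 1493250 (n = 1526739 - 1*33489 = 1526739 - 33489 = 1493250)
c(-6*161) + n = (-23 + (-6*161)²) + 1493250 = (-23 + (-966)²) + 1493250 = (-23 + 933156) + 1493250 = 933133 + 1493250 = 2426383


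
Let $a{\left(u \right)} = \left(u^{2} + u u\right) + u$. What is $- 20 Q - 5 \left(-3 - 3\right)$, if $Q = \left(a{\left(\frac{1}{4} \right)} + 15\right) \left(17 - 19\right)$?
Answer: $645$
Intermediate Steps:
$a{\left(u \right)} = u + 2 u^{2}$ ($a{\left(u \right)} = \left(u^{2} + u^{2}\right) + u = 2 u^{2} + u = u + 2 u^{2}$)
$Q = - \frac{123}{4}$ ($Q = \left(\frac{1 + \frac{2}{4}}{4} + 15\right) \left(17 - 19\right) = \left(\frac{1 + 2 \cdot \frac{1}{4}}{4} + 15\right) \left(-2\right) = \left(\frac{1 + \frac{1}{2}}{4} + 15\right) \left(-2\right) = \left(\frac{1}{4} \cdot \frac{3}{2} + 15\right) \left(-2\right) = \left(\frac{3}{8} + 15\right) \left(-2\right) = \frac{123}{8} \left(-2\right) = - \frac{123}{4} \approx -30.75$)
$- 20 Q - 5 \left(-3 - 3\right) = \left(-20\right) \left(- \frac{123}{4}\right) - 5 \left(-3 - 3\right) = 615 - -30 = 615 + 30 = 645$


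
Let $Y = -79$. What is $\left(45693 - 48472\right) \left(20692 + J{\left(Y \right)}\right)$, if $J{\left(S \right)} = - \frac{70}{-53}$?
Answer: $- \frac{3047857134}{53} \approx -5.7507 \cdot 10^{7}$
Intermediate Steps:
$J{\left(S \right)} = \frac{70}{53}$ ($J{\left(S \right)} = \left(-70\right) \left(- \frac{1}{53}\right) = \frac{70}{53}$)
$\left(45693 - 48472\right) \left(20692 + J{\left(Y \right)}\right) = \left(45693 - 48472\right) \left(20692 + \frac{70}{53}\right) = \left(-2779\right) \frac{1096746}{53} = - \frac{3047857134}{53}$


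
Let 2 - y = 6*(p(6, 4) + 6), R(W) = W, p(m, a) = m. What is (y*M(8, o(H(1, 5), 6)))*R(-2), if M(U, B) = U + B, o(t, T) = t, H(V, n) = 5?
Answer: 1820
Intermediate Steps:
y = -70 (y = 2 - 6*(6 + 6) = 2 - 6*12 = 2 - 1*72 = 2 - 72 = -70)
M(U, B) = B + U
(y*M(8, o(H(1, 5), 6)))*R(-2) = -70*(5 + 8)*(-2) = -70*13*(-2) = -910*(-2) = 1820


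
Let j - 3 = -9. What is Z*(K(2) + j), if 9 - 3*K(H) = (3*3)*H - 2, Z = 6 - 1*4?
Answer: -50/3 ≈ -16.667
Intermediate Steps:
j = -6 (j = 3 - 9 = -6)
Z = 2 (Z = 6 - 4 = 2)
K(H) = 11/3 - 3*H (K(H) = 3 - ((3*3)*H - 2)/3 = 3 - (9*H - 2)/3 = 3 - (-2 + 9*H)/3 = 3 + (⅔ - 3*H) = 11/3 - 3*H)
Z*(K(2) + j) = 2*((11/3 - 3*2) - 6) = 2*((11/3 - 6) - 6) = 2*(-7/3 - 6) = 2*(-25/3) = -50/3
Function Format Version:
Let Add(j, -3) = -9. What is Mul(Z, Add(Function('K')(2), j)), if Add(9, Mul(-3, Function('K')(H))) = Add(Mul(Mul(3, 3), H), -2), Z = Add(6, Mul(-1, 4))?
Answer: Rational(-50, 3) ≈ -16.667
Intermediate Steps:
j = -6 (j = Add(3, -9) = -6)
Z = 2 (Z = Add(6, -4) = 2)
Function('K')(H) = Add(Rational(11, 3), Mul(-3, H)) (Function('K')(H) = Add(3, Mul(Rational(-1, 3), Add(Mul(Mul(3, 3), H), -2))) = Add(3, Mul(Rational(-1, 3), Add(Mul(9, H), -2))) = Add(3, Mul(Rational(-1, 3), Add(-2, Mul(9, H)))) = Add(3, Add(Rational(2, 3), Mul(-3, H))) = Add(Rational(11, 3), Mul(-3, H)))
Mul(Z, Add(Function('K')(2), j)) = Mul(2, Add(Add(Rational(11, 3), Mul(-3, 2)), -6)) = Mul(2, Add(Add(Rational(11, 3), -6), -6)) = Mul(2, Add(Rational(-7, 3), -6)) = Mul(2, Rational(-25, 3)) = Rational(-50, 3)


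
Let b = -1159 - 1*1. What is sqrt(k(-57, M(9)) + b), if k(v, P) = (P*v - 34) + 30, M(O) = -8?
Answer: 2*I*sqrt(177) ≈ 26.608*I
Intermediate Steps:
k(v, P) = -4 + P*v (k(v, P) = (-34 + P*v) + 30 = -4 + P*v)
b = -1160 (b = -1159 - 1 = -1160)
sqrt(k(-57, M(9)) + b) = sqrt((-4 - 8*(-57)) - 1160) = sqrt((-4 + 456) - 1160) = sqrt(452 - 1160) = sqrt(-708) = 2*I*sqrt(177)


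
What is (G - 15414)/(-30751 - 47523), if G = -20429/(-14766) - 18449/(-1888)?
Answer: 214701855113/1091069426496 ≈ 0.19678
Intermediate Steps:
G = 155493943/13939104 (G = -20429*(-1/14766) - 18449*(-1/1888) = 20429/14766 + 18449/1888 = 155493943/13939104 ≈ 11.155)
(G - 15414)/(-30751 - 47523) = (155493943/13939104 - 15414)/(-30751 - 47523) = -214701855113/13939104/(-78274) = -214701855113/13939104*(-1/78274) = 214701855113/1091069426496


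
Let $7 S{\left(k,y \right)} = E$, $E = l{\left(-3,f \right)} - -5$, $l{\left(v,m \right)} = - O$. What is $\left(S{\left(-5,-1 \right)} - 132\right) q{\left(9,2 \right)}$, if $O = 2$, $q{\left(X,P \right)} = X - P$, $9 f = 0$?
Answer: $-921$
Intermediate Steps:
$f = 0$ ($f = \frac{1}{9} \cdot 0 = 0$)
$l{\left(v,m \right)} = -2$ ($l{\left(v,m \right)} = \left(-1\right) 2 = -2$)
$E = 3$ ($E = -2 - -5 = -2 + 5 = 3$)
$S{\left(k,y \right)} = \frac{3}{7}$ ($S{\left(k,y \right)} = \frac{1}{7} \cdot 3 = \frac{3}{7}$)
$\left(S{\left(-5,-1 \right)} - 132\right) q{\left(9,2 \right)} = \left(\frac{3}{7} - 132\right) \left(9 - 2\right) = - \frac{921 \left(9 - 2\right)}{7} = \left(- \frac{921}{7}\right) 7 = -921$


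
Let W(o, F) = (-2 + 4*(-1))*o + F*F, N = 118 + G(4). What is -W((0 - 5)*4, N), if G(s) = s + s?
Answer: -15996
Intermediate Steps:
G(s) = 2*s
N = 126 (N = 118 + 2*4 = 118 + 8 = 126)
W(o, F) = F² - 6*o (W(o, F) = (-2 - 4)*o + F² = -6*o + F² = F² - 6*o)
-W((0 - 5)*4, N) = -(126² - 6*(0 - 5)*4) = -(15876 - (-30)*4) = -(15876 - 6*(-20)) = -(15876 + 120) = -1*15996 = -15996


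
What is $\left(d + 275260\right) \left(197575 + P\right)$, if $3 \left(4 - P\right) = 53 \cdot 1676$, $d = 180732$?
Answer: $\frac{229778472728}{3} \approx 7.6593 \cdot 10^{10}$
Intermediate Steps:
$P = - \frac{88816}{3}$ ($P = 4 - \frac{53 \cdot 1676}{3} = 4 - \frac{88828}{3} = - \frac{88816}{3} \approx -29605.0$)
$\left(d + 275260\right) \left(197575 + P\right) = \left(180732 + 275260\right) \left(197575 - \frac{88816}{3}\right) = 455992 \cdot \frac{503909}{3} = \frac{229778472728}{3}$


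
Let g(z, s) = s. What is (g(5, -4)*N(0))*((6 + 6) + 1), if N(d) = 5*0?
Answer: 0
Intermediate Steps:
N(d) = 0
(g(5, -4)*N(0))*((6 + 6) + 1) = (-4*0)*((6 + 6) + 1) = 0*(12 + 1) = 0*13 = 0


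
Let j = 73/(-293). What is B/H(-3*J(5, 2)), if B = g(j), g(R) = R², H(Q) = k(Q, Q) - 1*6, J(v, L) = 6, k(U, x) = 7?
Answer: 5329/85849 ≈ 0.062074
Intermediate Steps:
H(Q) = 1 (H(Q) = 7 - 1*6 = 7 - 6 = 1)
j = -73/293 (j = 73*(-1/293) = -73/293 ≈ -0.24915)
B = 5329/85849 (B = (-73/293)² = 5329/85849 ≈ 0.062074)
B/H(-3*J(5, 2)) = (5329/85849)/1 = (5329/85849)*1 = 5329/85849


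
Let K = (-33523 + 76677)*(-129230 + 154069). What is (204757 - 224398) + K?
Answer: 1071882565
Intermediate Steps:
K = 1071902206 (K = 43154*24839 = 1071902206)
(204757 - 224398) + K = (204757 - 224398) + 1071902206 = -19641 + 1071902206 = 1071882565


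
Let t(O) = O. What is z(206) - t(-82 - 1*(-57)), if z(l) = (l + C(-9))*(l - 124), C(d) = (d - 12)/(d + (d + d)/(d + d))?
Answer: 68529/4 ≈ 17132.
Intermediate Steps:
C(d) = (-12 + d)/(1 + d) (C(d) = (-12 + d)/(d + (2*d)/((2*d))) = (-12 + d)/(d + (2*d)*(1/(2*d))) = (-12 + d)/(d + 1) = (-12 + d)/(1 + d))
z(l) = (-124 + l)*(21/8 + l) (z(l) = (l + (-12 - 9)/(1 - 9))*(l - 124) = (l - 21/(-8))*(-124 + l) = (l - 1/8*(-21))*(-124 + l) = (l + 21/8)*(-124 + l) = (21/8 + l)*(-124 + l) = (-124 + l)*(21/8 + l))
z(206) - t(-82 - 1*(-57)) = (-651/2 + 206**2 - 971/8*206) - (-82 - 1*(-57)) = (-651/2 + 42436 - 100013/4) - (-82 + 57) = 68429/4 - 1*(-25) = 68429/4 + 25 = 68529/4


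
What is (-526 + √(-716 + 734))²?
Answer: 276694 - 3156*√2 ≈ 2.7223e+5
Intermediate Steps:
(-526 + √(-716 + 734))² = (-526 + √18)² = (-526 + 3*√2)²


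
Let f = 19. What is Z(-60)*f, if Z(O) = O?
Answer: -1140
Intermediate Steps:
Z(-60)*f = -60*19 = -1140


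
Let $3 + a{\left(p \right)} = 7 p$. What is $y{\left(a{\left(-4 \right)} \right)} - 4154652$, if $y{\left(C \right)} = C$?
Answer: $-4154683$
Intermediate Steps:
$a{\left(p \right)} = -3 + 7 p$
$y{\left(a{\left(-4 \right)} \right)} - 4154652 = \left(-3 + 7 \left(-4\right)\right) - 4154652 = \left(-3 - 28\right) - 4154652 = -31 - 4154652 = -4154683$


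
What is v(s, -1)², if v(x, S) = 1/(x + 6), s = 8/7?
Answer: 49/2500 ≈ 0.019600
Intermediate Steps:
s = 8/7 (s = 8*(⅐) = 8/7 ≈ 1.1429)
v(x, S) = 1/(6 + x)
v(s, -1)² = (1/(6 + 8/7))² = (1/(50/7))² = (7/50)² = 49/2500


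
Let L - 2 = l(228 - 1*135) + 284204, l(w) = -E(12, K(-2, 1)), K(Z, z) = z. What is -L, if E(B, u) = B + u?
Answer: -284193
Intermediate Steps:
l(w) = -13 (l(w) = -(12 + 1) = -1*13 = -13)
L = 284193 (L = 2 + (-13 + 284204) = 2 + 284191 = 284193)
-L = -1*284193 = -284193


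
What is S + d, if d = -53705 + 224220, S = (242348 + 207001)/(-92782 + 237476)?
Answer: 24672946759/144694 ≈ 1.7052e+5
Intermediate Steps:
S = 449349/144694 ≈ 3.1055
d = 170515
S + d = 449349/144694 + 170515 = 24672946759/144694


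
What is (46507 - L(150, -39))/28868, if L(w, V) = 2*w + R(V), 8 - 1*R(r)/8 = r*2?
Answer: 45519/28868 ≈ 1.5768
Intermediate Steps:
R(r) = 64 - 16*r (R(r) = 64 - 8*r*2 = 64 - 16*r)
L(w, V) = 64 - 16*V + 2*w (L(w, V) = 2*w + (64 - 16*V) = 64 - 16*V + 2*w)
(46507 - L(150, -39))/28868 = (46507 - (64 - 16*(-39) + 2*150))/28868 = (46507 - (64 + 624 + 300))*(1/28868) = (46507 - 1*988)*(1/28868) = (46507 - 988)*(1/28868) = 45519*(1/28868) = 45519/28868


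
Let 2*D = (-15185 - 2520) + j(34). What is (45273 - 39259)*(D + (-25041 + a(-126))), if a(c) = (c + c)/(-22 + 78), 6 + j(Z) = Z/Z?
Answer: -203877607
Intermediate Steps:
j(Z) = -5 (j(Z) = -6 + Z/Z = -6 + 1 = -5)
D = -8855 (D = ((-15185 - 2520) - 5)/2 = (-17705 - 5)/2 = (1/2)*(-17710) = -8855)
a(c) = c/28 (a(c) = (2*c)/56 = (2*c)*(1/56) = c/28)
(45273 - 39259)*(D + (-25041 + a(-126))) = (45273 - 39259)*(-8855 + (-25041 + (1/28)*(-126))) = 6014*(-8855 + (-25041 - 9/2)) = 6014*(-8855 - 50091/2) = 6014*(-67801/2) = -203877607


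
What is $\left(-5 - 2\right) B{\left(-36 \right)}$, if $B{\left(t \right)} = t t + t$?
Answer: $-8820$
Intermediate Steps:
$B{\left(t \right)} = t + t^{2}$ ($B{\left(t \right)} = t^{2} + t = t + t^{2}$)
$\left(-5 - 2\right) B{\left(-36 \right)} = \left(-5 - 2\right) \left(- 36 \left(1 - 36\right)\right) = - 7 \left(\left(-36\right) \left(-35\right)\right) = \left(-7\right) 1260 = -8820$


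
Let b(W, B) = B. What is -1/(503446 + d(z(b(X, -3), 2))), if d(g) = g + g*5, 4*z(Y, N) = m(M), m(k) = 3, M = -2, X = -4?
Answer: -2/1006901 ≈ -1.9863e-6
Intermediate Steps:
z(Y, N) = 3/4 (z(Y, N) = (1/4)*3 = 3/4)
d(g) = 6*g (d(g) = g + 5*g = 6*g)
-1/(503446 + d(z(b(X, -3), 2))) = -1/(503446 + 6*(3/4)) = -1/(503446 + 9/2) = -1/1006901/2 = -1*2/1006901 = -2/1006901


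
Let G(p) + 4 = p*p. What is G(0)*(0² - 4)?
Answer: 16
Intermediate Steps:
G(p) = -4 + p² (G(p) = -4 + p*p = -4 + p²)
G(0)*(0² - 4) = (-4 + 0²)*(0² - 4) = (-4 + 0)*(0 - 4) = -4*(-4) = 16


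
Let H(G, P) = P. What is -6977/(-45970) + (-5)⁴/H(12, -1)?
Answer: -28724273/45970 ≈ -624.85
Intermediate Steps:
-6977/(-45970) + (-5)⁴/H(12, -1) = -6977/(-45970) + (-5)⁴/(-1) = -6977*(-1/45970) + 625*(-1) = 6977/45970 - 625 = -28724273/45970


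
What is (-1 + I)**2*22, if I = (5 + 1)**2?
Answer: 26950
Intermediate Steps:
I = 36 (I = 6**2 = 36)
(-1 + I)**2*22 = (-1 + 36)**2*22 = 35**2*22 = 1225*22 = 26950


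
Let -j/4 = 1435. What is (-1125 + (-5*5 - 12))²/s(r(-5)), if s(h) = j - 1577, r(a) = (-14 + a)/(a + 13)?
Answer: -1350244/7317 ≈ -184.54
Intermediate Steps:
j = -5740 (j = -4*1435 = -5740)
r(a) = (-14 + a)/(13 + a)
s(h) = -7317 (s(h) = -5740 - 1577 = -7317)
(-1125 + (-5*5 - 12))²/s(r(-5)) = (-1125 + (-5*5 - 12))²/(-7317) = (-1125 + (-25 - 12))²*(-1/7317) = (-1125 - 37)²*(-1/7317) = (-1162)²*(-1/7317) = 1350244*(-1/7317) = -1350244/7317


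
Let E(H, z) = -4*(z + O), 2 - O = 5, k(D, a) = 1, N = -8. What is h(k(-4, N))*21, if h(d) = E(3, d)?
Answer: 168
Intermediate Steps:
O = -3 (O = 2 - 1*5 = 2 - 5 = -3)
E(H, z) = 12 - 4*z (E(H, z) = -4*(z - 3) = -4*(-3 + z) = 12 - 4*z)
h(d) = 12 - 4*d
h(k(-4, N))*21 = (12 - 4*1)*21 = (12 - 4)*21 = 8*21 = 168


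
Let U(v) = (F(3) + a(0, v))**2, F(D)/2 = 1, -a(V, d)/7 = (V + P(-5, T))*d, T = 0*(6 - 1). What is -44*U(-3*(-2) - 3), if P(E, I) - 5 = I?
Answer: -466796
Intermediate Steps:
T = 0 (T = 0*5 = 0)
P(E, I) = 5 + I
a(V, d) = -7*d*(5 + V) (a(V, d) = -7*(V + (5 + 0))*d = -7*(V + 5)*d = -7*(5 + V)*d = -7*d*(5 + V))
F(D) = 2 (F(D) = 2*1 = 2)
U(v) = (2 - 35*v)**2 (U(v) = (2 - 7*v*(5 + 0))**2 = (2 - 7*v*5)**2 = (2 - 35*v)**2)
-44*U(-3*(-2) - 3) = -44*(-2 + 35*(-3*(-2) - 3))**2 = -44*(-2 + 35*(6 - 3))**2 = -44*(-2 + 35*3)**2 = -44*(-2 + 105)**2 = -44*103**2 = -44*10609 = -466796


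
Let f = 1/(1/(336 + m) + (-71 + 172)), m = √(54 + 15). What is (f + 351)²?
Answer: 81615291135898436761719/662419031229605000 + 404018046963*√69/662419031229605000 ≈ 1.2321e+5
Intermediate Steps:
m = √69 ≈ 8.3066
f = 1/(101 + 1/(336 + √69)) (f = 1/(1/(336 + √69) + (-71 + 172)) = 1/(1/(336 + √69) + 101) = 1/(101 + 1/(336 + √69)) ≈ 0.0099007)
(f + 351)² = ((11395863/1151016100 + √69/1151016100) + 351)² = (404018046963/1151016100 + √69/1151016100)²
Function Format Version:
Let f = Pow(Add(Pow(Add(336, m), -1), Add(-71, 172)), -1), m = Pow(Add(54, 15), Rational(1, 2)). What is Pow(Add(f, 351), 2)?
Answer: Add(Rational(81615291135898436761719, 662419031229605000), Mul(Rational(404018046963, 662419031229605000), Pow(69, Rational(1, 2)))) ≈ 1.2321e+5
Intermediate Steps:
m = Pow(69, Rational(1, 2)) ≈ 8.3066
f = Pow(Add(101, Pow(Add(336, Pow(69, Rational(1, 2))), -1)), -1) (f = Pow(Add(Pow(Add(336, Pow(69, Rational(1, 2))), -1), Add(-71, 172)), -1) = Pow(Add(Pow(Add(336, Pow(69, Rational(1, 2))), -1), 101), -1) = Pow(Add(101, Pow(Add(336, Pow(69, Rational(1, 2))), -1)), -1) ≈ 0.0099007)
Pow(Add(f, 351), 2) = Pow(Add(Add(Rational(11395863, 1151016100), Mul(Rational(1, 1151016100), Pow(69, Rational(1, 2)))), 351), 2) = Pow(Add(Rational(404018046963, 1151016100), Mul(Rational(1, 1151016100), Pow(69, Rational(1, 2)))), 2)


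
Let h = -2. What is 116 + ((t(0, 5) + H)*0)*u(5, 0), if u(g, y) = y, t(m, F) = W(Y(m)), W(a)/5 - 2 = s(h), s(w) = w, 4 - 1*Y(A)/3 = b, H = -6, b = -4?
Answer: 116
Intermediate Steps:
Y(A) = 24 (Y(A) = 12 - 3*(-4) = 12 + 12 = 24)
W(a) = 0 (W(a) = 10 + 5*(-2) = 10 - 10 = 0)
t(m, F) = 0
116 + ((t(0, 5) + H)*0)*u(5, 0) = 116 + ((0 - 6)*0)*0 = 116 - 6*0*0 = 116 + 0*0 = 116 + 0 = 116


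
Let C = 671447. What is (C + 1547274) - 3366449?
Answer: -1147728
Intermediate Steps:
(C + 1547274) - 3366449 = (671447 + 1547274) - 3366449 = 2218721 - 3366449 = -1147728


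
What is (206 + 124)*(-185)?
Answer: -61050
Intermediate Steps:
(206 + 124)*(-185) = 330*(-185) = -61050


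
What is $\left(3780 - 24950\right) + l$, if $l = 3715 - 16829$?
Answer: $-34284$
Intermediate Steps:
$l = -13114$
$\left(3780 - 24950\right) + l = \left(3780 - 24950\right) - 13114 = -21170 - 13114 = -34284$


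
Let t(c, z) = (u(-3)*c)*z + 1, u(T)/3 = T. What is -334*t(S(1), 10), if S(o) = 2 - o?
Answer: 29726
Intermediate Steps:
u(T) = 3*T
t(c, z) = 1 - 9*c*z (t(c, z) = ((3*(-3))*c)*z + 1 = (-9*c)*z + 1 = -9*c*z + 1 = 1 - 9*c*z)
-334*t(S(1), 10) = -334*(1 - 9*(2 - 1*1)*10) = -334*(1 - 9*(2 - 1)*10) = -334*(1 - 9*1*10) = -334*(1 - 90) = -334*(-89) = 29726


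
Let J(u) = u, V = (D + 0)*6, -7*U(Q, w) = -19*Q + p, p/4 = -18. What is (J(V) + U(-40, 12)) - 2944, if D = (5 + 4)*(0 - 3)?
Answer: -22430/7 ≈ -3204.3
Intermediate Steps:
p = -72 (p = 4*(-18) = -72)
U(Q, w) = 72/7 + 19*Q/7 (U(Q, w) = -(-19*Q - 72)/7 = -(-72 - 19*Q)/7 = 72/7 + 19*Q/7)
D = -27 (D = 9*(-3) = -27)
V = -162 (V = (-27 + 0)*6 = -27*6 = -162)
(J(V) + U(-40, 12)) - 2944 = (-162 + (72/7 + (19/7)*(-40))) - 2944 = (-162 + (72/7 - 760/7)) - 2944 = (-162 - 688/7) - 2944 = -1822/7 - 2944 = -22430/7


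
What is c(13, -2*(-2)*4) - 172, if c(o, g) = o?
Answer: -159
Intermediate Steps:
c(13, -2*(-2)*4) - 172 = 13 - 172 = -159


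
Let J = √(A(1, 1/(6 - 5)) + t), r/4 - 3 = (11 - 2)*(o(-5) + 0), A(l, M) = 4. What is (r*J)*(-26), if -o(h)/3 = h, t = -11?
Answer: -14352*I*√7 ≈ -37972.0*I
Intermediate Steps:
o(h) = -3*h
r = 552 (r = 12 + 4*((11 - 2)*(-3*(-5) + 0)) = 12 + 4*(9*(15 + 0)) = 12 + 4*(9*15) = 12 + 4*135 = 12 + 540 = 552)
J = I*√7 (J = √(4 - 11) = √(-7) = I*√7 ≈ 2.6458*I)
(r*J)*(-26) = (552*(I*√7))*(-26) = (552*I*√7)*(-26) = -14352*I*√7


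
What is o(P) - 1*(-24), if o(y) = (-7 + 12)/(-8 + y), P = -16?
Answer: 571/24 ≈ 23.792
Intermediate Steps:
o(y) = 5/(-8 + y)
o(P) - 1*(-24) = 5/(-8 - 16) - 1*(-24) = 5/(-24) + 24 = 5*(-1/24) + 24 = -5/24 + 24 = 571/24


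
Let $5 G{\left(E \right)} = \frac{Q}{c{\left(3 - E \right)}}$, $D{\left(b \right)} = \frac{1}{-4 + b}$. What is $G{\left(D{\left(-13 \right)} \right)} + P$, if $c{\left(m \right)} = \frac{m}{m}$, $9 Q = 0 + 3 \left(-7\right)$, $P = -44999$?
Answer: $- \frac{674992}{15} \approx -44999.0$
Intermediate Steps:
$Q = - \frac{7}{3}$ ($Q = \frac{0 + 3 \left(-7\right)}{9} = \frac{0 - 21}{9} = \frac{1}{9} \left(-21\right) = - \frac{7}{3} \approx -2.3333$)
$c{\left(m \right)} = 1$
$G{\left(E \right)} = - \frac{7}{15}$ ($G{\left(E \right)} = \frac{\left(- \frac{7}{3}\right) 1^{-1}}{5} = \frac{\left(- \frac{7}{3}\right) 1}{5} = \frac{1}{5} \left(- \frac{7}{3}\right) = - \frac{7}{15}$)
$G{\left(D{\left(-13 \right)} \right)} + P = - \frac{7}{15} - 44999 = - \frac{674992}{15}$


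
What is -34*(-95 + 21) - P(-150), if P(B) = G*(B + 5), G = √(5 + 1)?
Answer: 2516 + 145*√6 ≈ 2871.2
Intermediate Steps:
G = √6 ≈ 2.4495
P(B) = √6*(5 + B) (P(B) = √6*(B + 5) = √6*(5 + B))
-34*(-95 + 21) - P(-150) = -34*(-95 + 21) - √6*(5 - 150) = -34*(-74) - √6*(-145) = 2516 - (-145)*√6 = 2516 + 145*√6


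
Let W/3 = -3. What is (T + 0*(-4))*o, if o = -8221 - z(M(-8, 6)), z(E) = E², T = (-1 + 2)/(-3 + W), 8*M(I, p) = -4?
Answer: 32885/48 ≈ 685.10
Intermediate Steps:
M(I, p) = -½ (M(I, p) = (⅛)*(-4) = -½)
W = -9 (W = 3*(-3) = -9)
T = -1/12 (T = (-1 + 2)/(-3 - 9) = 1/(-12) = 1*(-1/12) = -1/12 ≈ -0.083333)
o = -32885/4 (o = -8221 - (-½)² = -8221 - 1*¼ = -8221 - ¼ = -32885/4 ≈ -8221.3)
(T + 0*(-4))*o = (-1/12 + 0*(-4))*(-32885/4) = (-1/12 + 0)*(-32885/4) = -1/12*(-32885/4) = 32885/48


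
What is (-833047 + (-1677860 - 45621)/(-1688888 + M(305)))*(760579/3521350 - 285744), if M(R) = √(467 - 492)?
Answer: 478174765149413952059311303183/2008819376827249630 - 1734173258656890901*I/2008819376827249630 ≈ 2.3804e+11 - 0.86328*I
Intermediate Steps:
M(R) = 5*I (M(R) = √(-25) = 5*I)
(-833047 + (-1677860 - 45621)/(-1688888 + M(305)))*(760579/3521350 - 285744) = (-833047 + (-1677860 - 45621)/(-1688888 + 5*I))*(760579/3521350 - 285744) = (-833047 - 1723481*(-1688888 - 5*I)/2852342676569)*(760579*(1/3521350) - 285744) = (-833047 - 1723481*(-1688888 - 5*I)/2852342676569)*(760579/3521350 - 285744) = (-833047 - 1723481*(-1688888 - 5*I)/2852342676569)*(-1006203873821/3521350) = 838215118474962587/3521350 + 1734173258656890901*(-1688888 - 5*I)/10044096884136248150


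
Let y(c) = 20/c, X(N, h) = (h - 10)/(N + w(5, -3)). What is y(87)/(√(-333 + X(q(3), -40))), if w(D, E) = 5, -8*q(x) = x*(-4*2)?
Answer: -40*I*√1357/118059 ≈ -0.012481*I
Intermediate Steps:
q(x) = x (q(x) = -x*(-4*2)/8 = -x*(-8)/8 = -(-1)*x = x)
X(N, h) = (-10 + h)/(5 + N) (X(N, h) = (h - 10)/(N + 5) = (-10 + h)/(5 + N))
y(87)/(√(-333 + X(q(3), -40))) = (20/87)/(√(-333 + (-10 - 40)/(5 + 3))) = (20*(1/87))/(√(-333 - 50/8)) = 20/(87*(√(-333 + (⅛)*(-50)))) = 20/(87*(√(-333 - 25/4))) = 20/(87*(√(-1357/4))) = 20/(87*((I*√1357/2))) = 20*(-2*I*√1357/1357)/87 = -40*I*√1357/118059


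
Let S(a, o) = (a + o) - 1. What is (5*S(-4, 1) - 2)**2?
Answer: 484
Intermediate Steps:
S(a, o) = -1 + a + o
(5*S(-4, 1) - 2)**2 = (5*(-1 - 4 + 1) - 2)**2 = (5*(-4) - 2)**2 = (-20 - 2)**2 = (-22)**2 = 484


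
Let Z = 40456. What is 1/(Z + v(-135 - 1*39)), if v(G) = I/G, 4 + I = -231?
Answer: 174/7039579 ≈ 2.4717e-5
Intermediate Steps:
I = -235 (I = -4 - 231 = -235)
v(G) = -235/G
1/(Z + v(-135 - 1*39)) = 1/(40456 - 235/(-135 - 1*39)) = 1/(40456 - 235/(-135 - 39)) = 1/(40456 - 235/(-174)) = 1/(40456 - 235*(-1/174)) = 1/(40456 + 235/174) = 1/(7039579/174) = 174/7039579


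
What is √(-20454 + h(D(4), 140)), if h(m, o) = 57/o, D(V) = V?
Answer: 3*I*√11135845/70 ≈ 143.02*I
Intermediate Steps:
√(-20454 + h(D(4), 140)) = √(-20454 + 57/140) = √(-2863503/140) = 3*I*√11135845/70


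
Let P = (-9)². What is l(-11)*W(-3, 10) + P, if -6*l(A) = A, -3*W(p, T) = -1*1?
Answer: 1469/18 ≈ 81.611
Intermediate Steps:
W(p, T) = ⅓ (W(p, T) = -(-1)/3 = -⅓*(-1) = ⅓)
P = 81
l(A) = -A/6
l(-11)*W(-3, 10) + P = -⅙*(-11)*(⅓) + 81 = (11/6)*(⅓) + 81 = 11/18 + 81 = 1469/18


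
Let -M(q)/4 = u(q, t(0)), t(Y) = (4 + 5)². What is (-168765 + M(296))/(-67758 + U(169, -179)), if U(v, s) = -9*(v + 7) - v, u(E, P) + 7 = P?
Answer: 169061/69511 ≈ 2.4321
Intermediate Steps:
t(Y) = 81 (t(Y) = 9² = 81)
u(E, P) = -7 + P
U(v, s) = -63 - 10*v (U(v, s) = -9*(7 + v) - v = (-63 - 9*v) - v = -63 - 10*v)
M(q) = -296 (M(q) = -4*(-7 + 81) = -4*74 = -296)
(-168765 + M(296))/(-67758 + U(169, -179)) = (-168765 - 296)/(-67758 + (-63 - 10*169)) = -169061/(-67758 + (-63 - 1690)) = -169061/(-67758 - 1753) = -169061/(-69511) = -169061*(-1/69511) = 169061/69511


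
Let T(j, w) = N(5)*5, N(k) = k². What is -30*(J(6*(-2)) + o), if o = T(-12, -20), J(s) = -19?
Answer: -3180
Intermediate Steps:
T(j, w) = 125 (T(j, w) = 5²*5 = 25*5 = 125)
o = 125
-30*(J(6*(-2)) + o) = -30*(-19 + 125) = -30*106 = -3180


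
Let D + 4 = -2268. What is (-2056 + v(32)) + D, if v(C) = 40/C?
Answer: -17307/4 ≈ -4326.8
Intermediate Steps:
D = -2272 (D = -4 - 2268 = -2272)
(-2056 + v(32)) + D = (-2056 + 40/32) - 2272 = (-2056 + 40*(1/32)) - 2272 = (-2056 + 5/4) - 2272 = -8219/4 - 2272 = -17307/4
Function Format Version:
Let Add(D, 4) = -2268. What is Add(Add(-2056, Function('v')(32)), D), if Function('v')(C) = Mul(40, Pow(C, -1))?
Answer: Rational(-17307, 4) ≈ -4326.8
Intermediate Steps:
D = -2272 (D = Add(-4, -2268) = -2272)
Add(Add(-2056, Function('v')(32)), D) = Add(Add(-2056, Mul(40, Pow(32, -1))), -2272) = Add(Add(-2056, Mul(40, Rational(1, 32))), -2272) = Add(Add(-2056, Rational(5, 4)), -2272) = Add(Rational(-8219, 4), -2272) = Rational(-17307, 4)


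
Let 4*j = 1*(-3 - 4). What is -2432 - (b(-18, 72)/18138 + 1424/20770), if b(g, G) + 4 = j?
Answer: -1832447946809/753452520 ≈ -2432.1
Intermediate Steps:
j = -7/4 (j = (1*(-3 - 4))/4 = (1*(-7))/4 = (1/4)*(-7) = -7/4 ≈ -1.7500)
b(g, G) = -23/4 (b(g, G) = -4 - 7/4 = -23/4)
-2432 - (b(-18, 72)/18138 + 1424/20770) = -2432 - (-23/4/18138 + 1424/20770) = -2432 - (-23/4*1/18138 + 1424*(1/20770)) = -2432 - (-23/72552 + 712/10385) = -2432 - 1*51418169/753452520 = -2432 - 51418169/753452520 = -1832447946809/753452520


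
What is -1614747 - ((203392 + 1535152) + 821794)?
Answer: -4175085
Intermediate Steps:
-1614747 - ((203392 + 1535152) + 821794) = -1614747 - (1738544 + 821794) = -1614747 - 1*2560338 = -1614747 - 2560338 = -4175085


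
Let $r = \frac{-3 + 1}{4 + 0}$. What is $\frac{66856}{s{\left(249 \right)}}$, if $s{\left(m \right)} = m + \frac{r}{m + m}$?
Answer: $\frac{66588576}{248003} \approx 268.5$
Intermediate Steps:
$r = - \frac{1}{2}$ ($r = - \frac{2}{4} = \left(-2\right) \frac{1}{4} = - \frac{1}{2} \approx -0.5$)
$s{\left(m \right)} = m - \frac{1}{4 m}$ ($s{\left(m \right)} = m + \frac{1}{m + m} \left(- \frac{1}{2}\right) = m + \frac{1}{2 m} \left(- \frac{1}{2}\right) = m - \frac{1}{4 m}$)
$\frac{66856}{s{\left(249 \right)}} = \frac{66856}{249 - \frac{1}{4 \cdot 249}} = \frac{66856}{249 - \frac{1}{996}} = \frac{66856}{\frac{248003}{996}} = 66856 \cdot \frac{996}{248003} = \frac{66588576}{248003}$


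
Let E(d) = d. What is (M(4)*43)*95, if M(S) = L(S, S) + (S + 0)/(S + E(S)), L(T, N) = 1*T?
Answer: 36765/2 ≈ 18383.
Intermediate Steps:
L(T, N) = T
M(S) = ½ + S (M(S) = S + (S + 0)/(S + S) = S + S/((2*S)) = S + S*(1/(2*S)) = S + ½ = ½ + S)
(M(4)*43)*95 = ((½ + 4)*43)*95 = ((9/2)*43)*95 = (387/2)*95 = 36765/2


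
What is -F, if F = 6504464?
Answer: -6504464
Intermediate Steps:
-F = -1*6504464 = -6504464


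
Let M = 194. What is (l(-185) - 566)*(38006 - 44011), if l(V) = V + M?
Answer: 3344785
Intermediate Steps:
l(V) = 194 + V (l(V) = V + 194 = 194 + V)
(l(-185) - 566)*(38006 - 44011) = ((194 - 185) - 566)*(38006 - 44011) = (9 - 566)*(-6005) = -557*(-6005) = 3344785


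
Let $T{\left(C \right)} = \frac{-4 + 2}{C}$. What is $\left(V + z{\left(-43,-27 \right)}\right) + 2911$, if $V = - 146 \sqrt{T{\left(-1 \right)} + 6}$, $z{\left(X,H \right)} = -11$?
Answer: $2900 - 292 \sqrt{2} \approx 2487.1$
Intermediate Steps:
$T{\left(C \right)} = - \frac{2}{C}$
$V = - 292 \sqrt{2}$ ($V = - 146 \sqrt{- \frac{2}{-1} + 6} = - 146 \sqrt{\left(-2\right) \left(-1\right) + 6} = - 146 \sqrt{2 + 6} = - 146 \sqrt{8} = - 146 \cdot 2 \sqrt{2} = - 292 \sqrt{2} \approx -412.95$)
$\left(V + z{\left(-43,-27 \right)}\right) + 2911 = \left(- 292 \sqrt{2} - 11\right) + 2911 = \left(-11 - 292 \sqrt{2}\right) + 2911 = 2900 - 292 \sqrt{2}$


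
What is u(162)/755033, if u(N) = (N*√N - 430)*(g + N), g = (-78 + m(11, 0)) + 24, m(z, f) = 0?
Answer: -46440/755033 + 157464*√2/755033 ≈ 0.23343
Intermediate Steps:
g = -54 (g = (-78 + 0) + 24 = -78 + 24 = -54)
u(N) = (-430 + N^(3/2))*(-54 + N) (u(N) = (N*√N - 430)*(-54 + N) = (N^(3/2) - 430)*(-54 + N) = (-430 + N^(3/2))*(-54 + N))
u(162)/755033 = (23220 + 162^(5/2) - 430*162 - 78732*√2)/755033 = (23220 + 236196*√2 - 69660 - 78732*√2)*(1/755033) = (-46440 + 157464*√2)*(1/755033) = -46440/755033 + 157464*√2/755033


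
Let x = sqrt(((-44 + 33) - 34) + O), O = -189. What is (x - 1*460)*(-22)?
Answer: 10120 - 66*I*sqrt(26) ≈ 10120.0 - 336.54*I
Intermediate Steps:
x = 3*I*sqrt(26) (x = sqrt(((-44 + 33) - 34) - 189) = sqrt((-11 - 34) - 189) = sqrt(-45 - 189) = sqrt(-234) = 3*I*sqrt(26) ≈ 15.297*I)
(x - 1*460)*(-22) = (3*I*sqrt(26) - 1*460)*(-22) = (3*I*sqrt(26) - 460)*(-22) = (-460 + 3*I*sqrt(26))*(-22) = 10120 - 66*I*sqrt(26)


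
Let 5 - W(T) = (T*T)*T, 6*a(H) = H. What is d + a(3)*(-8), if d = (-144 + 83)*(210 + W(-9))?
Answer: -57588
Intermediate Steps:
a(H) = H/6
W(T) = 5 - T**3 (W(T) = 5 - T*T*T = 5 - T**2*T = 5 - T**3)
d = -57584 (d = (-144 + 83)*(210 + (5 - 1*(-9)**3)) = -61*(210 + (5 - 1*(-729))) = -61*(210 + (5 + 729)) = -61*(210 + 734) = -61*944 = -57584)
d + a(3)*(-8) = -57584 + ((1/6)*3)*(-8) = -57584 + (1/2)*(-8) = -57584 - 4 = -57588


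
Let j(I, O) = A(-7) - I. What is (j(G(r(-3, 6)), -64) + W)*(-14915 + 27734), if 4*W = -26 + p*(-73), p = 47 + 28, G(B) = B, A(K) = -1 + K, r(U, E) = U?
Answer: -70773699/4 ≈ -1.7693e+7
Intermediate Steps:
p = 75
j(I, O) = -8 - I (j(I, O) = (-1 - 7) - I = -8 - I)
W = -5501/4 (W = (-26 + 75*(-73))/4 = (-26 - 5475)/4 = (¼)*(-5501) = -5501/4 ≈ -1375.3)
(j(G(r(-3, 6)), -64) + W)*(-14915 + 27734) = ((-8 - 1*(-3)) - 5501/4)*(-14915 + 27734) = ((-8 + 3) - 5501/4)*12819 = (-5 - 5501/4)*12819 = -5521/4*12819 = -70773699/4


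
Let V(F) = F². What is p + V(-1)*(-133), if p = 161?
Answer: 28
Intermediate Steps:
p + V(-1)*(-133) = 161 + (-1)²*(-133) = 161 + 1*(-133) = 161 - 133 = 28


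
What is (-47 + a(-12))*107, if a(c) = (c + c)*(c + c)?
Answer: 56603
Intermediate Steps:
a(c) = 4*c² (a(c) = (2*c)*(2*c) = 4*c²)
(-47 + a(-12))*107 = (-47 + 4*(-12)²)*107 = (-47 + 4*144)*107 = (-47 + 576)*107 = 529*107 = 56603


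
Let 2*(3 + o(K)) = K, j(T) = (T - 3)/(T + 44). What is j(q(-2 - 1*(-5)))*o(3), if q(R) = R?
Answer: 0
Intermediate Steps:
j(T) = (-3 + T)/(44 + T)
o(K) = -3 + K/2
j(q(-2 - 1*(-5)))*o(3) = ((-3 + (-2 - 1*(-5)))/(44 + (-2 - 1*(-5))))*(-3 + (½)*3) = ((-3 + (-2 + 5))/(44 + (-2 + 5)))*(-3 + 3/2) = ((-3 + 3)/(44 + 3))*(-3/2) = (0/47)*(-3/2) = ((1/47)*0)*(-3/2) = 0*(-3/2) = 0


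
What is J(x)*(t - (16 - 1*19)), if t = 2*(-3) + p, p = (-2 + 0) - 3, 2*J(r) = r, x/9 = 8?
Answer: -288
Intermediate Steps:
x = 72 (x = 9*8 = 72)
J(r) = r/2
p = -5 (p = -2 - 3 = -5)
t = -11 (t = 2*(-3) - 5 = -6 - 5 = -11)
J(x)*(t - (16 - 1*19)) = ((½)*72)*(-11 - (16 - 1*19)) = 36*(-11 - (16 - 19)) = 36*(-11 - 1*(-3)) = 36*(-11 + 3) = 36*(-8) = -288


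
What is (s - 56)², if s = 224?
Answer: 28224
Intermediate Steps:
(s - 56)² = (224 - 56)² = 168² = 28224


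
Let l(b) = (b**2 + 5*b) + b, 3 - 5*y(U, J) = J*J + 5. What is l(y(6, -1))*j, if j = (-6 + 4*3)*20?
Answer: -1944/5 ≈ -388.80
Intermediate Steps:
y(U, J) = -2/5 - J**2/5 (y(U, J) = 3/5 - (J*J + 5)/5 = 3/5 - (J**2 + 5)/5 = 3/5 - (5 + J**2)/5 = 3/5 + (-1 - J**2/5) = -2/5 - J**2/5)
l(b) = b**2 + 6*b
j = 120 (j = (-6 + 12)*20 = 6*20 = 120)
l(y(6, -1))*j = ((-2/5 - 1/5*(-1)**2)*(6 + (-2/5 - 1/5*(-1)**2)))*120 = ((-2/5 - 1/5*1)*(6 + (-2/5 - 1/5*1)))*120 = ((-2/5 - 1/5)*(6 + (-2/5 - 1/5)))*120 = -3*(6 - 3/5)/5*120 = -3/5*27/5*120 = -81/25*120 = -1944/5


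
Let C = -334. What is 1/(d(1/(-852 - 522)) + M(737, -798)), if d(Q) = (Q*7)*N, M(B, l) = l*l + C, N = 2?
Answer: 687/437254883 ≈ 1.5712e-6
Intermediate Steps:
M(B, l) = -334 + l² (M(B, l) = l*l - 334 = l² - 334 = -334 + l²)
d(Q) = 14*Q (d(Q) = (Q*7)*2 = (7*Q)*2 = 14*Q)
1/(d(1/(-852 - 522)) + M(737, -798)) = 1/(14/(-852 - 522) + (-334 + (-798)²)) = 1/(14/(-1374) + (-334 + 636804)) = 1/(14*(-1/1374) + 636470) = 1/(-7/687 + 636470) = 1/(437254883/687) = 687/437254883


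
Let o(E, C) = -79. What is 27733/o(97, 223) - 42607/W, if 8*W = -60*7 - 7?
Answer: 15085633/33733 ≈ 447.21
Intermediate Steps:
W = -427/8 (W = (-60*7 - 7)/8 = (-420 - 7)/8 = (1/8)*(-427) = -427/8 ≈ -53.375)
27733/o(97, 223) - 42607/W = 27733/(-79) - 42607/(-427/8) = 27733*(-1/79) - 42607*(-8/427) = -27733/79 + 340856/427 = 15085633/33733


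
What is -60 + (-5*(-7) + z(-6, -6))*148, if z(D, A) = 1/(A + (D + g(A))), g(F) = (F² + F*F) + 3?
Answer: 322708/63 ≈ 5122.4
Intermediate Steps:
g(F) = 3 + 2*F² (g(F) = (F² + F²) + 3 = 2*F² + 3 = 3 + 2*F²)
z(D, A) = 1/(3 + A + D + 2*A²) (z(D, A) = 1/(A + (D + (3 + 2*A²))) = 1/(A + (3 + D + 2*A²)) = 1/(3 + A + D + 2*A²))
-60 + (-5*(-7) + z(-6, -6))*148 = -60 + (-5*(-7) + 1/(3 - 6 - 6 + 2*(-6)²))*148 = -60 + (35 + 1/(3 - 6 - 6 + 2*36))*148 = -60 + (35 + 1/(3 - 6 - 6 + 72))*148 = -60 + (35 + 1/63)*148 = -60 + (2206/63)*148 = -60 + 326488/63 = 322708/63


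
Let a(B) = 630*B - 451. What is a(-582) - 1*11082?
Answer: -378193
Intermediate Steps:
a(B) = -451 + 630*B
a(-582) - 1*11082 = (-451 + 630*(-582)) - 1*11082 = (-451 - 366660) - 11082 = -367111 - 11082 = -378193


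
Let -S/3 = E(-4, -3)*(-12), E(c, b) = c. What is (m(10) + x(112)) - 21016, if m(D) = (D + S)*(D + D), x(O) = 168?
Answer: -23528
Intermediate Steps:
S = -144 (S = -(-12)*(-12) = -3*48 = -144)
m(D) = 2*D*(-144 + D) (m(D) = (D - 144)*(D + D) = (-144 + D)*(2*D) = 2*D*(-144 + D))
(m(10) + x(112)) - 21016 = (2*10*(-144 + 10) + 168) - 21016 = (2*10*(-134) + 168) - 21016 = (-2680 + 168) - 21016 = -2512 - 21016 = -23528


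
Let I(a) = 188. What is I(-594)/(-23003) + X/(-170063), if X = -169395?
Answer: 3864621341/3911959189 ≈ 0.98790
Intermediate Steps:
I(-594)/(-23003) + X/(-170063) = 188/(-23003) - 169395/(-170063) = 188*(-1/23003) - 169395*(-1/170063) = -188/23003 + 169395/170063 = 3864621341/3911959189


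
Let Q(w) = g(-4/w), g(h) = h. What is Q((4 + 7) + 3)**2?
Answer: 4/49 ≈ 0.081633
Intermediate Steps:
Q(w) = -4/w
Q((4 + 7) + 3)**2 = (-4/((4 + 7) + 3))**2 = (-4/(11 + 3))**2 = (-4/14)**2 = (-4*1/14)**2 = (-2/7)**2 = 4/49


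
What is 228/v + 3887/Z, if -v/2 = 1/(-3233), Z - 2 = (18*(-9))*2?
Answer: 5159699/14 ≈ 3.6855e+5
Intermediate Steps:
Z = -322 (Z = 2 + (18*(-9))*2 = 2 - 162*2 = 2 - 324 = -322)
v = 2/3233 (v = -2/(-3233) = -2*(-1/3233) = 2/3233 ≈ 0.00061862)
228/v + 3887/Z = 228/(2/3233) + 3887/(-322) = 228*(3233/2) + 3887*(-1/322) = 368562 - 169/14 = 5159699/14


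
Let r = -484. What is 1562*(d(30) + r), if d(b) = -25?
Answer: -795058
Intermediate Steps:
1562*(d(30) + r) = 1562*(-25 - 484) = 1562*(-509) = -795058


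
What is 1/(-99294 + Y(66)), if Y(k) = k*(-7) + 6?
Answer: -1/99750 ≈ -1.0025e-5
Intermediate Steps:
Y(k) = 6 - 7*k (Y(k) = -7*k + 6 = 6 - 7*k)
1/(-99294 + Y(66)) = 1/(-99294 + (6 - 7*66)) = 1/(-99294 + (6 - 462)) = 1/(-99294 - 456) = 1/(-99750) = -1/99750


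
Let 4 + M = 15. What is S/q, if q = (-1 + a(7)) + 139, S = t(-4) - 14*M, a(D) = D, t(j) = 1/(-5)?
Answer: -771/725 ≈ -1.0634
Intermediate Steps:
t(j) = -⅕ (t(j) = 1*(-⅕) = -⅕)
M = 11 (M = -4 + 15 = 11)
S = -771/5 (S = -⅕ - 14*11 = -⅕ - 154 = -771/5 ≈ -154.20)
q = 145 (q = (-1 + 7) + 139 = 6 + 139 = 145)
S/q = -771/5/145 = -771/5*1/145 = -771/725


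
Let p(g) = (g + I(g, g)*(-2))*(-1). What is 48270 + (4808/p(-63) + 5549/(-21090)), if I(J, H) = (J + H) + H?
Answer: 21371423723/442890 ≈ 48255.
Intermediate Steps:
I(J, H) = J + 2*H (I(J, H) = (H + J) + H = J + 2*H)
p(g) = 5*g (p(g) = (g + (g + 2*g)*(-2))*(-1) = (g + (3*g)*(-2))*(-1) = (g - 6*g)*(-1) = -5*g*(-1) = 5*g)
48270 + (4808/p(-63) + 5549/(-21090)) = 48270 + (4808/((5*(-63))) + 5549/(-21090)) = 48270 + (4808/(-315) + 5549*(-1/21090)) = 48270 + (4808*(-1/315) - 5549/21090) = 48270 + (-4808/315 - 5549/21090) = 48270 - 6876577/442890 = 21371423723/442890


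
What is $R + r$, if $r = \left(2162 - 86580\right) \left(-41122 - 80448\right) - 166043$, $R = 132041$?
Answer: $10262662258$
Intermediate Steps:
$r = 10262530217$ ($r = \left(-84418\right) \left(-121570\right) - 166043 = 10262696260 - 166043 = 10262530217$)
$R + r = 132041 + 10262530217 = 10262662258$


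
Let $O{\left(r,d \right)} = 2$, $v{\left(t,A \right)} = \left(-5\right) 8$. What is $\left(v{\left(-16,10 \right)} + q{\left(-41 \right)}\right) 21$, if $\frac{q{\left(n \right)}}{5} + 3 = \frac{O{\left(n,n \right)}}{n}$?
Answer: $- \frac{47565}{41} \approx -1160.1$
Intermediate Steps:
$v{\left(t,A \right)} = -40$
$q{\left(n \right)} = -15 + \frac{10}{n}$ ($q{\left(n \right)} = -15 + 5 \frac{2}{n} = -15 + \frac{10}{n}$)
$\left(v{\left(-16,10 \right)} + q{\left(-41 \right)}\right) 21 = \left(-40 - \left(15 - \frac{10}{-41}\right)\right) 21 = \left(-40 + \left(-15 + 10 \left(- \frac{1}{41}\right)\right)\right) 21 = \left(-40 - \frac{625}{41}\right) 21 = \left(- \frac{2265}{41}\right) 21 = - \frac{47565}{41}$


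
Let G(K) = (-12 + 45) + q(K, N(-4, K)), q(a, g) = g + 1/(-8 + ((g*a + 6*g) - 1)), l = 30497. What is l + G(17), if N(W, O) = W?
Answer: 3083125/101 ≈ 30526.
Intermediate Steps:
q(a, g) = g + 1/(-9 + 6*g + a*g) (q(a, g) = g + 1/(-8 + ((a*g + 6*g) - 1)) = g + 1/(-8 + ((6*g + a*g) - 1)) = g + 1/(-8 + (-1 + 6*g + a*g)) = g + 1/(-9 + 6*g + a*g))
G(K) = 33 + (133 + 16*K)/(-33 - 4*K) (G(K) = (-12 + 45) + (1 - 9*(-4) + 6*(-4)² + K*(-4)²)/(-9 + 6*(-4) + K*(-4)) = 33 + (1 + 36 + 6*16 + K*16)/(-9 - 24 - 4*K) = 33 + (1 + 36 + 96 + 16*K)/(-33 - 4*K) = 33 + (133 + 16*K)/(-33 - 4*K))
l + G(17) = 30497 + 4*(239 + 29*17)/(33 + 4*17) = 30497 + 4*(239 + 493)/(33 + 68) = 30497 + 4*732/101 = 30497 + 4*(1/101)*732 = 30497 + 2928/101 = 3083125/101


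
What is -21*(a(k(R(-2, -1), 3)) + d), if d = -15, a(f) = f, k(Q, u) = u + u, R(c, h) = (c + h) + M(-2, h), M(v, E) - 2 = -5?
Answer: 189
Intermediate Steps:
M(v, E) = -3 (M(v, E) = 2 - 5 = -3)
R(c, h) = -3 + c + h (R(c, h) = (c + h) - 3 = -3 + c + h)
k(Q, u) = 2*u
-21*(a(k(R(-2, -1), 3)) + d) = -21*(2*3 - 15) = -21*(6 - 15) = -21*(-9) = 189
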